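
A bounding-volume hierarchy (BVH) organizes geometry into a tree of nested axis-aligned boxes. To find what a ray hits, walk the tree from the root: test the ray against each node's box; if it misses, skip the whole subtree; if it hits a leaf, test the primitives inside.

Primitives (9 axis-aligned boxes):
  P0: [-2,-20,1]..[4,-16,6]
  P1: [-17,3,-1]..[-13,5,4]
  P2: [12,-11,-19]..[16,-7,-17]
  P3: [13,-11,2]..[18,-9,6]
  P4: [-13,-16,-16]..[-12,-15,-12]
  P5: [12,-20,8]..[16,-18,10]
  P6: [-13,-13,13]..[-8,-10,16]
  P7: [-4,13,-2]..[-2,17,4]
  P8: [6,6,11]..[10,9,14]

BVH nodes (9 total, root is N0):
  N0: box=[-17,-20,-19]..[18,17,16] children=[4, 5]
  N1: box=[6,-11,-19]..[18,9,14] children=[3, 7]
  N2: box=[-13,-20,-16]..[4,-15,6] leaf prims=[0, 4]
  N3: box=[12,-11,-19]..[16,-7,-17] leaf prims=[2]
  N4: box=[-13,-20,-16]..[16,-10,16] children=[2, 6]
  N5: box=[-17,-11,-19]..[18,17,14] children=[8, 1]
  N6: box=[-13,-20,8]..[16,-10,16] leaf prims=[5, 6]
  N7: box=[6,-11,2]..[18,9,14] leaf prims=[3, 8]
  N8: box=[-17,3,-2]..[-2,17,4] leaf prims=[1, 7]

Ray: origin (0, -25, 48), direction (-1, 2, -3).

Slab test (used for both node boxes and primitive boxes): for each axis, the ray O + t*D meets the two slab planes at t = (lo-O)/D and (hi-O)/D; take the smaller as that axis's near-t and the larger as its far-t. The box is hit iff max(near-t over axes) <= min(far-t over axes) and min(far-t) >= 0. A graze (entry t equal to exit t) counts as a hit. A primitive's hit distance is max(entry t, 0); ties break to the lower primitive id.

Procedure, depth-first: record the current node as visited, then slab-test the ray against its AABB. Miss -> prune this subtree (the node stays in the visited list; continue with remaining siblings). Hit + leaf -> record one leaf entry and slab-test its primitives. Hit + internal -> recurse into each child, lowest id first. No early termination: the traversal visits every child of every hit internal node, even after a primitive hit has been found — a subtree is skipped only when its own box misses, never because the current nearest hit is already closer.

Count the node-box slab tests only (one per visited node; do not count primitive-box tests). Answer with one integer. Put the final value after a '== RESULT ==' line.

Traverse from the root:
N0 x:[-18,17] y:[5/2,21] z:[32/3,67/3] -> hit [32/3,17], descend [4, 5]
  N4 x:[-16,13] y:[5/2,15/2] z:[32/3,64/3] -> miss, prune
  N5 x:[-18,17] y:[7,21] z:[34/3,67/3] -> hit [34/3,17], descend [1, 8]
    N1 x:[-18,-6] y:[7,17] z:[34/3,67/3] -> miss, prune
    N8 x:[2,17] y:[14,21] z:[44/3,50/3] -> hit [44/3,50/3] leaf, test {P1@t=44/3, P7(miss)}

order=[0, 4, 5, 1, 8]  |boxes|=5  |leaves|=1  hit=P1

== RESULT ==
5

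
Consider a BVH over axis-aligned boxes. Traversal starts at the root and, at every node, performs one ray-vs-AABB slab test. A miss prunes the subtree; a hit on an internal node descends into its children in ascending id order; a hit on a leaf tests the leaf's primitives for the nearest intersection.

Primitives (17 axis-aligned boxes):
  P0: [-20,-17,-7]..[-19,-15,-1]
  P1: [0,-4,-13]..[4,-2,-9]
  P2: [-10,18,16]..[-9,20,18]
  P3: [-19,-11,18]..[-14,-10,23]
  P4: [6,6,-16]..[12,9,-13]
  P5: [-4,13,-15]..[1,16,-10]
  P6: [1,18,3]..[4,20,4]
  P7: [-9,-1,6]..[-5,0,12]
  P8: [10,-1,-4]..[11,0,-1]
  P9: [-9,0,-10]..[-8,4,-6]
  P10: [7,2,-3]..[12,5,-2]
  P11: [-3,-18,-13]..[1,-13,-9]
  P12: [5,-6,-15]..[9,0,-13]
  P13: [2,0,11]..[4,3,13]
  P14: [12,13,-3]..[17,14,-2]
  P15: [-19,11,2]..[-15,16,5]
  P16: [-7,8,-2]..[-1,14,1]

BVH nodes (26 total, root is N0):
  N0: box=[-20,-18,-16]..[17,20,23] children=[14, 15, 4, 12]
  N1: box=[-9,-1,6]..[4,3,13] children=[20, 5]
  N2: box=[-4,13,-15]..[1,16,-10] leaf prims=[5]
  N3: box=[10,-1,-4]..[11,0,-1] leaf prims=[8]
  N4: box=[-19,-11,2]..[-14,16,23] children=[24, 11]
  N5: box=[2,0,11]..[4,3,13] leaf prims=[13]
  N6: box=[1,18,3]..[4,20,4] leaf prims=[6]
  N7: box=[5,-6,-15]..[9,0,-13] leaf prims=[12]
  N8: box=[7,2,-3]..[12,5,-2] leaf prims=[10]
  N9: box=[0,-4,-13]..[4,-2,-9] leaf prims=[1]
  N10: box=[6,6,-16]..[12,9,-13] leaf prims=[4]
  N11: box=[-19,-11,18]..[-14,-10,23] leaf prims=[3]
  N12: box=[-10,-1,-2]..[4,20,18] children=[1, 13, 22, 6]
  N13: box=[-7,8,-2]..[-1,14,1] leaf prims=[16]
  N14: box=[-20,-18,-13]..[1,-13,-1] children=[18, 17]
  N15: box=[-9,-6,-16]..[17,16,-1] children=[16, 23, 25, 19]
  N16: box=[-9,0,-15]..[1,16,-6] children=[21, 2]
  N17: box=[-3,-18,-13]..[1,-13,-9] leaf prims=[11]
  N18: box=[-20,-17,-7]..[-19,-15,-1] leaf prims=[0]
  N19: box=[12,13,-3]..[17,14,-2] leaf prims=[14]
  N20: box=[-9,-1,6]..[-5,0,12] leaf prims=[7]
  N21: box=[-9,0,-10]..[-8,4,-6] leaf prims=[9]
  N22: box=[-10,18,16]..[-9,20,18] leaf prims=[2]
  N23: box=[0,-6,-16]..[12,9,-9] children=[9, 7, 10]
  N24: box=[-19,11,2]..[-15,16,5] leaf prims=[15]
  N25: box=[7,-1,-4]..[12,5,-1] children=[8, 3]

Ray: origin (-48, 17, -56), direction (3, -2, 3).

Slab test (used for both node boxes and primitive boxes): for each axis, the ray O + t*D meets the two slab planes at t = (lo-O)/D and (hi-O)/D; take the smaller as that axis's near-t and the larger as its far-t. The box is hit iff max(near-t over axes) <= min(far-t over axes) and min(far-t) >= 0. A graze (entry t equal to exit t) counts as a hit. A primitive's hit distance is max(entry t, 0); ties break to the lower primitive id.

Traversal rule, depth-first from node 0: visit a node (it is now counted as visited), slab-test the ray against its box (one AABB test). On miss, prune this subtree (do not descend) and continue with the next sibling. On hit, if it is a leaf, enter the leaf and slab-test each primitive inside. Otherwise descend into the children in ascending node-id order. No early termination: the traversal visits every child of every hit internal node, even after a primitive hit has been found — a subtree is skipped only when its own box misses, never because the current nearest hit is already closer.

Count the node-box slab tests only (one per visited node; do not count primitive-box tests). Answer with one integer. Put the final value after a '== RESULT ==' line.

Trace the traversal:
N0 x:[28/3,65/3] y:[-3/2,35/2] z:[40/3,79/3] -> hit [40/3,35/2], descend [4, 12, 14, 15]
  N4 x:[29/3,34/3] y:[1/2,14] z:[58/3,79/3] -> miss, prune
  N12 x:[38/3,52/3] y:[-3/2,9] z:[18,74/3] -> miss, prune
  N14 x:[28/3,49/3] y:[15,35/2] z:[43/3,55/3] -> hit [15,49/3], descend [17, 18]
    N17 x:[15,49/3] y:[15,35/2] z:[43/3,47/3] -> hit [15,47/3] leaf, test {P11@t=15}
    N18 x:[28/3,29/3] y:[16,17] z:[49/3,55/3] -> miss, prune
  N15 x:[13,65/3] y:[1/2,23/2] z:[40/3,55/3] -> miss, prune

Summary -> nodes [0, 4, 12, 14, 17, 18, 15]; box-tests=7; leaf-entries=1; first=P11

== RESULT ==
7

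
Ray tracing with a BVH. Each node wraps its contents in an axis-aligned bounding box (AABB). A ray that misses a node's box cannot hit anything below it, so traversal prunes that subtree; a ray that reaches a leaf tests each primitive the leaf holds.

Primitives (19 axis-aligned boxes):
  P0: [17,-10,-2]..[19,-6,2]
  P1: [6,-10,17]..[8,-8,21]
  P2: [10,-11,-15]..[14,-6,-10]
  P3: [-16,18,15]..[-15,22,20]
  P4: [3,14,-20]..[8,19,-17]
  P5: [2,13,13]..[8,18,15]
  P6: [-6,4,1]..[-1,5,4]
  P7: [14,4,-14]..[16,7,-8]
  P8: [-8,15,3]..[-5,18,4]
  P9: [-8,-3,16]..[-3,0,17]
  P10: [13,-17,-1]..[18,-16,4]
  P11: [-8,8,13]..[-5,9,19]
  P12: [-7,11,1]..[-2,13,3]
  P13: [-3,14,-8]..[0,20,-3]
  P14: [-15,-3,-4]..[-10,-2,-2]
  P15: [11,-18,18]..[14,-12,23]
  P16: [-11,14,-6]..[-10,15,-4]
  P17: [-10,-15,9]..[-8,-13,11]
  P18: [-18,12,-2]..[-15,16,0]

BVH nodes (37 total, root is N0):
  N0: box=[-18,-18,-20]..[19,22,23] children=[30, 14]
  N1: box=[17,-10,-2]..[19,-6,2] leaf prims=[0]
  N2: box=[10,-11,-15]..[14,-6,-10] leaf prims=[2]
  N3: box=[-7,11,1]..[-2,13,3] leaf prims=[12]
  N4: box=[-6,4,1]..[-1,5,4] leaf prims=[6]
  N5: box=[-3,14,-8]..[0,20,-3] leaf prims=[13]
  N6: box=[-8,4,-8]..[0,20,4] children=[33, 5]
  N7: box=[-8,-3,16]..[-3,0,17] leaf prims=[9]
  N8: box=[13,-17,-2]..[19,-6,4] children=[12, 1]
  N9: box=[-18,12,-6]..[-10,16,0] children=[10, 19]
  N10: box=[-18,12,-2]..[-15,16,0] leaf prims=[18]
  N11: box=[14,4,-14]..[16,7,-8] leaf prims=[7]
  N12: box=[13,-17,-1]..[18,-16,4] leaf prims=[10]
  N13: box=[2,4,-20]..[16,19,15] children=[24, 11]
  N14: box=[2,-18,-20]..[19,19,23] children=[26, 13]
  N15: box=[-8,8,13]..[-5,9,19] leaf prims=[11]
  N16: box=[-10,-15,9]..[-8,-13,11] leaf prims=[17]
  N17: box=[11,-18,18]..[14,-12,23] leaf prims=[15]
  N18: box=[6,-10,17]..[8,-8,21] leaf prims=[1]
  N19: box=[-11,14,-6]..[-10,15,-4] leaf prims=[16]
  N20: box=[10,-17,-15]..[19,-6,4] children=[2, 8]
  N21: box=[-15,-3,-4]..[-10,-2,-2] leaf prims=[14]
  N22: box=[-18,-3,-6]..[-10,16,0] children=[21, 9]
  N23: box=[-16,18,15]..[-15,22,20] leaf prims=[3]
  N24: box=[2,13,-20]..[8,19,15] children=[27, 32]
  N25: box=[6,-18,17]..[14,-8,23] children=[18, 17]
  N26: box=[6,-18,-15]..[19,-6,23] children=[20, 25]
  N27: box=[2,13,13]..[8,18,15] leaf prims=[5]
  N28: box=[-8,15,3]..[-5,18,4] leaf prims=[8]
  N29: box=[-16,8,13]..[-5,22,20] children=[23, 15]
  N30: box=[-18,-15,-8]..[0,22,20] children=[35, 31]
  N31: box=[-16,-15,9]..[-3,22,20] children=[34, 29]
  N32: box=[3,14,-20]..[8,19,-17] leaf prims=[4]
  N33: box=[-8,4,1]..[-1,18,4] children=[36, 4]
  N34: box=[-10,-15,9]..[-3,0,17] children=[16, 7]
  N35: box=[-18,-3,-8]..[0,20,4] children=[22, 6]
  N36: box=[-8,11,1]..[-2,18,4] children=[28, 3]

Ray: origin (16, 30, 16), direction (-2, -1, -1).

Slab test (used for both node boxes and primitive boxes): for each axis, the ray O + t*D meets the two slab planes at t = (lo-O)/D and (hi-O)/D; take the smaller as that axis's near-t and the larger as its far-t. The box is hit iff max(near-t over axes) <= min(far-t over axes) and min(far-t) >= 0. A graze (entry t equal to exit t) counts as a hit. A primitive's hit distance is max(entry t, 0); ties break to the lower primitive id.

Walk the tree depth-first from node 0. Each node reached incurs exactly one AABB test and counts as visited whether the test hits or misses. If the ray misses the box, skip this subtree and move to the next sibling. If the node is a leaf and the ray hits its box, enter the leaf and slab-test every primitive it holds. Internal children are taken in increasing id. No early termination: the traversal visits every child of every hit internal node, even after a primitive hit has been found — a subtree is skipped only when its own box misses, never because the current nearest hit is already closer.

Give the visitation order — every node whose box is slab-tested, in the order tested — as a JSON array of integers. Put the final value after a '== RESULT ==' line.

Walk:
N0 x:[-3/2,17] y:[8,48] z:[-7,36] -> hit [8,17], descend [14, 30]
  N14 x:[-3/2,7] y:[11,48] z:[-7,36] -> miss, prune
  N30 x:[8,17] y:[8,45] z:[-4,24] -> hit [8,17], descend [31, 35]
    N31 x:[19/2,16] y:[8,45] z:[-4,7] -> miss, prune
    N35 x:[8,17] y:[10,33] z:[12,24] -> hit [12,17], descend [6, 22]
      N6 x:[8,12] y:[10,26] z:[12,24] -> hit [12,12], descend [5, 33]
        N5 x:[8,19/2] y:[10,16] z:[19,24] -> miss, prune
        N33 x:[17/2,12] y:[12,26] z:[12,15] -> hit [12,12], descend [4, 36]
          N4 x:[17/2,11] y:[25,26] z:[12,15] -> miss, prune
          N36 x:[9,12] y:[12,19] z:[12,15] -> hit [12,12], descend [3, 28]
            N3 x:[9,23/2] y:[17,19] z:[13,15] -> miss, prune
            N28 x:[21/2,12] y:[12,15] z:[12,13] -> hit [12,12] leaf, test {P8@t=12}
      N22 x:[13,17] y:[14,33] z:[16,22] -> hit [16,17], descend [9, 21]
        N9 x:[13,17] y:[14,18] z:[16,22] -> hit [16,17], descend [10, 19]
          N10 x:[31/2,17] y:[14,18] z:[16,18] -> hit [16,17] leaf, test {P18@t=16}
          N19 x:[13,27/2] y:[15,16] z:[20,22] -> miss, prune
        N21 x:[13,31/2] y:[32,33] z:[18,20] -> miss, prune

Summary -> nodes [0, 14, 30, 31, 35, 6, 5, 33, 4, 36, 3, 28, 22, 9, 10, 19, 21]; box-tests=17; leaf-entries=2; first=P8

== RESULT ==
[0, 14, 30, 31, 35, 6, 5, 33, 4, 36, 3, 28, 22, 9, 10, 19, 21]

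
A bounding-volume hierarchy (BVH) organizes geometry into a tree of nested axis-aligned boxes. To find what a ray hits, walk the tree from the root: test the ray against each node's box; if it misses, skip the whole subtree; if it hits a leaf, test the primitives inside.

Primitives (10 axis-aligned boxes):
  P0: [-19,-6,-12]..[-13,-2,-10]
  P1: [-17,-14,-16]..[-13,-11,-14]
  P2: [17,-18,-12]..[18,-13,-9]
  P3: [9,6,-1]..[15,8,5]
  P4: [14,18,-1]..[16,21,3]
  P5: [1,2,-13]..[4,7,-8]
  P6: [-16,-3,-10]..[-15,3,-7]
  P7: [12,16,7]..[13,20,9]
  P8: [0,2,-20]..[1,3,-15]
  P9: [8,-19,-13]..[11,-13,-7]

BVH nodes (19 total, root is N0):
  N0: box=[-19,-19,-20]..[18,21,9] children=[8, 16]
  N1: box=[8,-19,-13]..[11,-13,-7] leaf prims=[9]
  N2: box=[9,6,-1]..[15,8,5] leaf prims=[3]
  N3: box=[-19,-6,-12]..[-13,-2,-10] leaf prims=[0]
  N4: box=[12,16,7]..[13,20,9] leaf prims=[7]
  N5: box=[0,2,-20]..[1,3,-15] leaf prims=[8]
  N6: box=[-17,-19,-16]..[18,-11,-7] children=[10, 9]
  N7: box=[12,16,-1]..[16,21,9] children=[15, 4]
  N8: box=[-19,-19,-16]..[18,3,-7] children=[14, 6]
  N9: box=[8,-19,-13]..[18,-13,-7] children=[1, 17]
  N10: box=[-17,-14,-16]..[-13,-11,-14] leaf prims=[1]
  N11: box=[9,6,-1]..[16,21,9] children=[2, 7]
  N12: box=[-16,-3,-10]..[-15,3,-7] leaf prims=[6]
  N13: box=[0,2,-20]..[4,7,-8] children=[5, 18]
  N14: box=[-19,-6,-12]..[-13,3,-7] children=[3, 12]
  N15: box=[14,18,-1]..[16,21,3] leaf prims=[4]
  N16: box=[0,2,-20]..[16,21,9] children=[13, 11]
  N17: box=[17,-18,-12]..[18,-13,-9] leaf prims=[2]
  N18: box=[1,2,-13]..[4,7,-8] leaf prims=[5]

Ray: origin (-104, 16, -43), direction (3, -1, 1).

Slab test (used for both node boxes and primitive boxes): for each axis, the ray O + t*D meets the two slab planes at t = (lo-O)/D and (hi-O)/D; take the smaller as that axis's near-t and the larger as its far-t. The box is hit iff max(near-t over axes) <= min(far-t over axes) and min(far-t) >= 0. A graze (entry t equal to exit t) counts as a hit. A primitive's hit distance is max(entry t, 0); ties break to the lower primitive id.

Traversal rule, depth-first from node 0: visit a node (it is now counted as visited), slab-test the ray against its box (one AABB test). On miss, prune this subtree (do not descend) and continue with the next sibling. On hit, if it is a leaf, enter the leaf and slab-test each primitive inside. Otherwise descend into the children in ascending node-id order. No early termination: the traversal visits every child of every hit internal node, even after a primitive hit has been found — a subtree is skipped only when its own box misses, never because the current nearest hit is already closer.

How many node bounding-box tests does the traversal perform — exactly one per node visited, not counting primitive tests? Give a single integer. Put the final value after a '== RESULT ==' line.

Traverse from the root:
N0 x:[85/3,122/3] y:[-5,35] z:[23,52] -> hit [85/3,35], descend [8, 16]
  N8 x:[85/3,122/3] y:[13,35] z:[27,36] -> hit [85/3,35], descend [6, 14]
    N6 x:[29,122/3] y:[27,35] z:[27,36] -> hit [29,35], descend [9, 10]
      N9 x:[112/3,122/3] y:[29,35] z:[30,36] -> miss, prune
      N10 x:[29,91/3] y:[27,30] z:[27,29] -> hit [29,29] leaf, test {P1@t=29}
    N14 x:[85/3,91/3] y:[13,22] z:[31,36] -> miss, prune
  N16 x:[104/3,40] y:[-5,14] z:[23,52] -> miss, prune

order=[0, 8, 6, 9, 10, 14, 16]  |boxes|=7  |leaves|=1  hit=P1

== RESULT ==
7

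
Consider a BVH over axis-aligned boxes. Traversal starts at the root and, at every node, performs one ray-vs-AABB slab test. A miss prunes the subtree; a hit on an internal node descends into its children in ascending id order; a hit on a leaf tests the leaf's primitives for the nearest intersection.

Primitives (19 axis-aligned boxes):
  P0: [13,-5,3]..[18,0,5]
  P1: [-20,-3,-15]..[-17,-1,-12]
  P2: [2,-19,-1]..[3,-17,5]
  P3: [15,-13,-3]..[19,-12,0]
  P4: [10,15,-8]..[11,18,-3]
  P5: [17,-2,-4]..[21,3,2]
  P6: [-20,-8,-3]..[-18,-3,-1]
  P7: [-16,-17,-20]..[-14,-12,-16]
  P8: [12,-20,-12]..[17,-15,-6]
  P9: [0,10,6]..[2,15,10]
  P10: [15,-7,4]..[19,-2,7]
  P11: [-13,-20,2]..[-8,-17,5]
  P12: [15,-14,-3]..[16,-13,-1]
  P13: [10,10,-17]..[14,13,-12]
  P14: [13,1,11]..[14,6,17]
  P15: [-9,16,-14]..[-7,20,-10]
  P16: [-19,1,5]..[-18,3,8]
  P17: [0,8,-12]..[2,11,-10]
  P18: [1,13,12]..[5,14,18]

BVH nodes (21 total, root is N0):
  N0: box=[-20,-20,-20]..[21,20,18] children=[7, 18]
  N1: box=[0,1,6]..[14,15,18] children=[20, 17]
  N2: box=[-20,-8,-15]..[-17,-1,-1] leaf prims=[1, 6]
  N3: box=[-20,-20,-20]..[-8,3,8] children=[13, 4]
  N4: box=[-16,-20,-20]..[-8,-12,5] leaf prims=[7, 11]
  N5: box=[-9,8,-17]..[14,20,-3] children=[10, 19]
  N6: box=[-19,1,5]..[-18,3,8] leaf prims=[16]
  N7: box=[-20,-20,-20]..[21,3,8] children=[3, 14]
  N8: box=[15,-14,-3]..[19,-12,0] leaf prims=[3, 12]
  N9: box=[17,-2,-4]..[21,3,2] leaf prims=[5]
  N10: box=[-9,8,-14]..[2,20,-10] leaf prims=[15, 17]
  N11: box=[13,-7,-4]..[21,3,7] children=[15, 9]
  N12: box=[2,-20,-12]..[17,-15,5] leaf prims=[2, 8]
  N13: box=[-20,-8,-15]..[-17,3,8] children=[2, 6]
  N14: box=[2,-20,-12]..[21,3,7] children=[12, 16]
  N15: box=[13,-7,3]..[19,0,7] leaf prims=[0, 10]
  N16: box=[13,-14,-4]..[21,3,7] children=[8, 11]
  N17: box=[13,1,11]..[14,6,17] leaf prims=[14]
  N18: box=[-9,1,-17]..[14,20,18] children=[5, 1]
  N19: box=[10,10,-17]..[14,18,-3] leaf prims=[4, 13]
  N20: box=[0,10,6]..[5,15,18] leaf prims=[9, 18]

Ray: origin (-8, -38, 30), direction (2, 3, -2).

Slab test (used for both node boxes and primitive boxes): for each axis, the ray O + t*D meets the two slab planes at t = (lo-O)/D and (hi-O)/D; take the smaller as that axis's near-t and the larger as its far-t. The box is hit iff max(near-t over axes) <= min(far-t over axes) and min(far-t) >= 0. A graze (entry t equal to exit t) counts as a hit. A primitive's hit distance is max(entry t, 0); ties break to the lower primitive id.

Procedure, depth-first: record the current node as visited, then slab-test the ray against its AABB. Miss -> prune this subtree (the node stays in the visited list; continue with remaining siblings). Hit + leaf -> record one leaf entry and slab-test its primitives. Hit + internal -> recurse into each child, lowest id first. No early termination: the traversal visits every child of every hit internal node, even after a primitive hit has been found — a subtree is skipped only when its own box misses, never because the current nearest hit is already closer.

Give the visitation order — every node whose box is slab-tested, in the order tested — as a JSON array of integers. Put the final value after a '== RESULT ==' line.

Traverse from the root:
N0 x:[-6,29/2] y:[6,58/3] z:[6,25] -> hit [6,29/2], descend [7, 18]
  N7 x:[-6,29/2] y:[6,41/3] z:[11,25] -> hit [11,41/3], descend [3, 14]
    N3 x:[-6,0] y:[6,41/3] z:[11,25] -> miss, prune
    N14 x:[5,29/2] y:[6,41/3] z:[23/2,21] -> hit [23/2,41/3], descend [12, 16]
      N12 x:[5,25/2] y:[6,23/3] z:[25/2,21] -> miss, prune
      N16 x:[21/2,29/2] y:[8,41/3] z:[23/2,17] -> hit [23/2,41/3], descend [8, 11]
        N8 x:[23/2,27/2] y:[8,26/3] z:[15,33/2] -> miss, prune
        N11 x:[21/2,29/2] y:[31/3,41/3] z:[23/2,17] -> hit [23/2,41/3], descend [9, 15]
          N9 x:[25/2,29/2] y:[12,41/3] z:[14,17] -> miss, prune
          N15 x:[21/2,27/2] y:[31/3,38/3] z:[23/2,27/2] -> hit [23/2,38/3] leaf, test {P0@t=25/2, P10@t=23/2}
  N18 x:[-1/2,11] y:[13,58/3] z:[6,47/2] -> miss, prune

Visited [0, 7, 3, 14, 12, 16, 8, 11, 9, 15, 18]. Tests: 11 box, 1 leaf. Nearest: P10.

== RESULT ==
[0, 7, 3, 14, 12, 16, 8, 11, 9, 15, 18]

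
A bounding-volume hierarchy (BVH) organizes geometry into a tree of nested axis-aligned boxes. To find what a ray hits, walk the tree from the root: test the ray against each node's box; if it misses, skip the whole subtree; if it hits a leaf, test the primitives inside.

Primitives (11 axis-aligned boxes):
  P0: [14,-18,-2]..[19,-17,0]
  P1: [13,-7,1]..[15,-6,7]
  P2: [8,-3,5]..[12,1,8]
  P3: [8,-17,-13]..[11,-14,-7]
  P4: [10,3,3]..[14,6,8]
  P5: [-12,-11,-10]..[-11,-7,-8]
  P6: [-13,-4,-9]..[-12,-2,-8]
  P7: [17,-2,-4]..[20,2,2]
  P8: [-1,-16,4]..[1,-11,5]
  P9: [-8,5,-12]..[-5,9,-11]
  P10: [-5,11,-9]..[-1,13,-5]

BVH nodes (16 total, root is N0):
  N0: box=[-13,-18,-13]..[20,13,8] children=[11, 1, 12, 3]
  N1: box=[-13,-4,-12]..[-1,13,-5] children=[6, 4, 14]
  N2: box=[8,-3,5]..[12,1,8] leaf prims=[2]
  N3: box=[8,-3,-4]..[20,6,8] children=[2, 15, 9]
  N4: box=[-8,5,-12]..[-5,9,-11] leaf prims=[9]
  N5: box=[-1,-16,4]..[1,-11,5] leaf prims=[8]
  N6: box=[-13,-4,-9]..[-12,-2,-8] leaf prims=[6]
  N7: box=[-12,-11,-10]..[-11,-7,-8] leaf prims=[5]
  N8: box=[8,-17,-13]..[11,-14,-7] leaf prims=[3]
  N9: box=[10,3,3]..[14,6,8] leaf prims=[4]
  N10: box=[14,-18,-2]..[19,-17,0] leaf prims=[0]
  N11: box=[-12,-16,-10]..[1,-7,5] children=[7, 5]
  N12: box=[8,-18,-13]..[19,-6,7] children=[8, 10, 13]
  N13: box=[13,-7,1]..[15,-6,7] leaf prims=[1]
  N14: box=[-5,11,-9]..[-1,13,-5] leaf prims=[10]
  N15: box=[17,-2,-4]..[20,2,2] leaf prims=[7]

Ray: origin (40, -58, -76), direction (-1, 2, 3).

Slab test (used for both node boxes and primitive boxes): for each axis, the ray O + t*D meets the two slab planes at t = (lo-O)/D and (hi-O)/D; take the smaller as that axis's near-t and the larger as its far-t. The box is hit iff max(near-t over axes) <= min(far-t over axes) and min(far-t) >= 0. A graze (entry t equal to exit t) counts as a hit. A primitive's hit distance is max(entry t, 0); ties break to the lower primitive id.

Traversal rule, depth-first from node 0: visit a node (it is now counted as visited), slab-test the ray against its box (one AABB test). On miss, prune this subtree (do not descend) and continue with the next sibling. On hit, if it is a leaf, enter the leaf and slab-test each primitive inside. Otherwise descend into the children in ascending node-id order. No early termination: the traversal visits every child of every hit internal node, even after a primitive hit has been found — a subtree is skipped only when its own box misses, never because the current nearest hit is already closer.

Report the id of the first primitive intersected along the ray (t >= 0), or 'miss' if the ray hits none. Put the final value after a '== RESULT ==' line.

Trace the traversal:
N0 x:[20,53] y:[20,71/2] z:[21,28] -> hit [21,28], descend [1, 3, 11, 12]
  N1 x:[41,53] y:[27,71/2] z:[64/3,71/3] -> miss, prune
  N3 x:[20,32] y:[55/2,32] z:[24,28] -> hit [55/2,28], descend [2, 9, 15]
    N2 x:[28,32] y:[55/2,59/2] z:[27,28] -> hit [28,28] leaf, test {P2@t=28}
    N9 x:[26,30] y:[61/2,32] z:[79/3,28] -> miss, prune
    N15 x:[20,23] y:[28,30] z:[24,26] -> miss, prune
  N11 x:[39,52] y:[21,51/2] z:[22,27] -> miss, prune
  N12 x:[21,32] y:[20,26] z:[21,83/3] -> hit [21,26], descend [8, 10, 13]
    N8 x:[29,32] y:[41/2,22] z:[21,23] -> miss, prune
    N10 x:[21,26] y:[20,41/2] z:[74/3,76/3] -> miss, prune
    N13 x:[25,27] y:[51/2,26] z:[77/3,83/3] -> hit [77/3,26] leaf, test {P1@t=77/3}

11 AABB tests over nodes [0, 1, 3, 2, 9, 15, 11, 12, 8, 10, 13]; 2 leaves entered; closest P1.

== RESULT ==
1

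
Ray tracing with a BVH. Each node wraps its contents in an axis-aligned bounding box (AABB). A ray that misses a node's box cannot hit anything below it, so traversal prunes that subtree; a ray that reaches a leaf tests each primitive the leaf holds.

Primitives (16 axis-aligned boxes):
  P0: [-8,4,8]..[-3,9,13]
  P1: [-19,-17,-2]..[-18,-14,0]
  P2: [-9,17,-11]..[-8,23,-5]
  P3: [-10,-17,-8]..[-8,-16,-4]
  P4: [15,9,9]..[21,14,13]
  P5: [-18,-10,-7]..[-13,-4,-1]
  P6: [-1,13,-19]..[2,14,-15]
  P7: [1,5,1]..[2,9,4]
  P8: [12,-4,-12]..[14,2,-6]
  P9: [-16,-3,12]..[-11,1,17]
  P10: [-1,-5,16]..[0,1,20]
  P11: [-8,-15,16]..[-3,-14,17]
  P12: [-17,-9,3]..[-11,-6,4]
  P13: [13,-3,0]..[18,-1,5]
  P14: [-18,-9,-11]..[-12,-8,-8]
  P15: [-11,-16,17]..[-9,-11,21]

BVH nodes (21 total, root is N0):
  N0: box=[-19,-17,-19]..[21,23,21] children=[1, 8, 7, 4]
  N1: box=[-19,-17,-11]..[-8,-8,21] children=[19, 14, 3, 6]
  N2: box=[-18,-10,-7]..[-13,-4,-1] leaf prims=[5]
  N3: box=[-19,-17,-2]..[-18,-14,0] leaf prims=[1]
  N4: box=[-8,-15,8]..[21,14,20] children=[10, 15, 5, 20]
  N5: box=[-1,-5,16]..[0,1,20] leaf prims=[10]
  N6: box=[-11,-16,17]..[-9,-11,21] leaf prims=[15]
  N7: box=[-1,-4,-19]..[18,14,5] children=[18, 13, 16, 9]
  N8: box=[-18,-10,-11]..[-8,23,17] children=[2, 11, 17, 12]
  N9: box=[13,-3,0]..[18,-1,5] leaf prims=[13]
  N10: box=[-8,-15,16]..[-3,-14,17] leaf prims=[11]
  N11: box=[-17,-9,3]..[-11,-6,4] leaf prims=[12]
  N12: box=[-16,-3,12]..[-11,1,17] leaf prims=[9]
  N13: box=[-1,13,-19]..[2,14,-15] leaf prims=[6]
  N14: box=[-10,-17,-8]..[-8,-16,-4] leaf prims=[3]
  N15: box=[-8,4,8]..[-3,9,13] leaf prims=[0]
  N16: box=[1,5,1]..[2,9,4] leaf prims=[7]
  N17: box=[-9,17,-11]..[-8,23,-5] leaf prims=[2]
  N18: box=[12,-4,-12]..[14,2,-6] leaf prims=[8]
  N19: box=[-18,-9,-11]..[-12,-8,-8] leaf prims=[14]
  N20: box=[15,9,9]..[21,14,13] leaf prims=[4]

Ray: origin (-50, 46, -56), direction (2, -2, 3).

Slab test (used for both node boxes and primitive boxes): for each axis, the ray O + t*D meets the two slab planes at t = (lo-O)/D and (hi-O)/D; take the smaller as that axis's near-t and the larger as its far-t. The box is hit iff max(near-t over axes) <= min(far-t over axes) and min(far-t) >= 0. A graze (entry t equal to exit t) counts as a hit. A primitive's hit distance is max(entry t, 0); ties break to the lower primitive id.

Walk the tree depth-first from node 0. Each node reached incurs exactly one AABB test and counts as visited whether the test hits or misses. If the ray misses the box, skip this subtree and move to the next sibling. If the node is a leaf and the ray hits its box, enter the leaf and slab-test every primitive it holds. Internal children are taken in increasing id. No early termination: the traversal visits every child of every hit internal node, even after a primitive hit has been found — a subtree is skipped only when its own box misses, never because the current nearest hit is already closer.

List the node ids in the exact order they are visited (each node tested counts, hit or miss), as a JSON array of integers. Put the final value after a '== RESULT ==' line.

Traverse from the root:
N0 x:[31/2,71/2] y:[23/2,63/2] z:[37/3,77/3] -> hit [31/2,77/3], descend [1, 4, 7, 8]
  N1 x:[31/2,21] y:[27,63/2] z:[15,77/3] -> miss, prune
  N4 x:[21,71/2] y:[16,61/2] z:[64/3,76/3] -> hit [64/3,76/3], descend [5, 10, 15, 20]
    N5 x:[49/2,25] y:[45/2,51/2] z:[24,76/3] -> hit [49/2,25] leaf, test {P10@t=49/2}
    N10 x:[21,47/2] y:[30,61/2] z:[24,73/3] -> miss, prune
    N15 x:[21,47/2] y:[37/2,21] z:[64/3,23] -> miss, prune
    N20 x:[65/2,71/2] y:[16,37/2] z:[65/3,23] -> miss, prune
  N7 x:[49/2,34] y:[16,25] z:[37/3,61/3] -> miss, prune
  N8 x:[16,21] y:[23/2,28] z:[15,73/3] -> hit [16,21], descend [2, 11, 12, 17]
    N2 x:[16,37/2] y:[25,28] z:[49/3,55/3] -> miss, prune
    N11 x:[33/2,39/2] y:[26,55/2] z:[59/3,20] -> miss, prune
    N12 x:[17,39/2] y:[45/2,49/2] z:[68/3,73/3] -> miss, prune
    N17 x:[41/2,21] y:[23/2,29/2] z:[15,17] -> miss, prune

13 AABB tests over nodes [0, 1, 4, 5, 10, 15, 20, 7, 8, 2, 11, 12, 17]; 1 leaf entered; closest P10.

== RESULT ==
[0, 1, 4, 5, 10, 15, 20, 7, 8, 2, 11, 12, 17]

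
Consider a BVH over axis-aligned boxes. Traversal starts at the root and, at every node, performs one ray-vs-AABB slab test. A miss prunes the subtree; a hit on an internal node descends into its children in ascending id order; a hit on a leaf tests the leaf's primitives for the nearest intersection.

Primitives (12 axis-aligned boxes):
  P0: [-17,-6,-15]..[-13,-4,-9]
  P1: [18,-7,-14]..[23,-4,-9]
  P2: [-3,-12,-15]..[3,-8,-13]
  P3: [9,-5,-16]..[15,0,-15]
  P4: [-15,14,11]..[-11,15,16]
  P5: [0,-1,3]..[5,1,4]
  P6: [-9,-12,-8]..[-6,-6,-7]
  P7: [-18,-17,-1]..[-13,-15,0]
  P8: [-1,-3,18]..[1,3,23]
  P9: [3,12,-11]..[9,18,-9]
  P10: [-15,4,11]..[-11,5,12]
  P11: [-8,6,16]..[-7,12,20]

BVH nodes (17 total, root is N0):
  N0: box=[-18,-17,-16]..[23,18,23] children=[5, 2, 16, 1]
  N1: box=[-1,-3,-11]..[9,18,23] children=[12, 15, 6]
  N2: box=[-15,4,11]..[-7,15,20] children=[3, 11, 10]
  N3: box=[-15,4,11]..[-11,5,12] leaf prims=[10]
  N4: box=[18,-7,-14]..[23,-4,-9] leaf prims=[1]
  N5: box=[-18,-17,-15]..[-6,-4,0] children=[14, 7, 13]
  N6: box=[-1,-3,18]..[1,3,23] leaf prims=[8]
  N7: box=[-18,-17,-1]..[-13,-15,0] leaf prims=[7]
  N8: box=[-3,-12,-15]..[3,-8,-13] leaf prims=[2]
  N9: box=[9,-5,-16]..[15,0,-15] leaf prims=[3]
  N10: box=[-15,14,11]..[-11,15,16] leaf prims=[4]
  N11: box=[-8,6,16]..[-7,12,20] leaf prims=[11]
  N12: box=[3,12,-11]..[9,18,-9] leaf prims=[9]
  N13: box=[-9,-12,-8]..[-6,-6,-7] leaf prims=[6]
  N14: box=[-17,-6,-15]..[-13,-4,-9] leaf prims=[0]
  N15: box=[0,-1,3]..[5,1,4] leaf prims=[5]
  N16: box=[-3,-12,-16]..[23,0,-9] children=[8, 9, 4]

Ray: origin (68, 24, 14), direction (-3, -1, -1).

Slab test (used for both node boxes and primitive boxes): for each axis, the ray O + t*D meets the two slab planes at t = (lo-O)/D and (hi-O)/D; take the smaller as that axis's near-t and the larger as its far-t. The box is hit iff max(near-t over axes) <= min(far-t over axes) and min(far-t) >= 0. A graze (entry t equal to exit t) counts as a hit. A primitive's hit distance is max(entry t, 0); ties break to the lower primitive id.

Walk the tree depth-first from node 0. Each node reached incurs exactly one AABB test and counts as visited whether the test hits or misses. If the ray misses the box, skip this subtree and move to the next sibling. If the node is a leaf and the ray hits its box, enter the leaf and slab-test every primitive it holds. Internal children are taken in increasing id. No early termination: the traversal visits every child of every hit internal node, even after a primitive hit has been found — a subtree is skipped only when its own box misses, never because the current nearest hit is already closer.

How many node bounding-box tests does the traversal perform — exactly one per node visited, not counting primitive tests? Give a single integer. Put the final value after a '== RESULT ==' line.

Traverse from the root:
N0 x:[15,86/3] y:[6,41] z:[-9,30] -> hit [15,86/3], descend [1, 2, 5, 16]
  N1 x:[59/3,23] y:[6,27] z:[-9,25] -> hit [59/3,23], descend [6, 12, 15]
    N6 x:[67/3,23] y:[21,27] z:[-9,-4] -> miss, prune
    N12 x:[59/3,65/3] y:[6,12] z:[23,25] -> miss, prune
    N15 x:[21,68/3] y:[23,25] z:[10,11] -> miss, prune
  N2 x:[25,83/3] y:[9,20] z:[-6,3] -> miss, prune
  N5 x:[74/3,86/3] y:[28,41] z:[14,29] -> hit [28,86/3], descend [7, 13, 14]
    N7 x:[27,86/3] y:[39,41] z:[14,15] -> miss, prune
    N13 x:[74/3,77/3] y:[30,36] z:[21,22] -> miss, prune
    N14 x:[27,85/3] y:[28,30] z:[23,29] -> hit [28,85/3] leaf, test {P0@t=28}
  N16 x:[15,71/3] y:[24,36] z:[23,30] -> miss, prune

Summary -> nodes [0, 1, 6, 12, 15, 2, 5, 7, 13, 14, 16]; box-tests=11; leaf-entries=1; first=P0

== RESULT ==
11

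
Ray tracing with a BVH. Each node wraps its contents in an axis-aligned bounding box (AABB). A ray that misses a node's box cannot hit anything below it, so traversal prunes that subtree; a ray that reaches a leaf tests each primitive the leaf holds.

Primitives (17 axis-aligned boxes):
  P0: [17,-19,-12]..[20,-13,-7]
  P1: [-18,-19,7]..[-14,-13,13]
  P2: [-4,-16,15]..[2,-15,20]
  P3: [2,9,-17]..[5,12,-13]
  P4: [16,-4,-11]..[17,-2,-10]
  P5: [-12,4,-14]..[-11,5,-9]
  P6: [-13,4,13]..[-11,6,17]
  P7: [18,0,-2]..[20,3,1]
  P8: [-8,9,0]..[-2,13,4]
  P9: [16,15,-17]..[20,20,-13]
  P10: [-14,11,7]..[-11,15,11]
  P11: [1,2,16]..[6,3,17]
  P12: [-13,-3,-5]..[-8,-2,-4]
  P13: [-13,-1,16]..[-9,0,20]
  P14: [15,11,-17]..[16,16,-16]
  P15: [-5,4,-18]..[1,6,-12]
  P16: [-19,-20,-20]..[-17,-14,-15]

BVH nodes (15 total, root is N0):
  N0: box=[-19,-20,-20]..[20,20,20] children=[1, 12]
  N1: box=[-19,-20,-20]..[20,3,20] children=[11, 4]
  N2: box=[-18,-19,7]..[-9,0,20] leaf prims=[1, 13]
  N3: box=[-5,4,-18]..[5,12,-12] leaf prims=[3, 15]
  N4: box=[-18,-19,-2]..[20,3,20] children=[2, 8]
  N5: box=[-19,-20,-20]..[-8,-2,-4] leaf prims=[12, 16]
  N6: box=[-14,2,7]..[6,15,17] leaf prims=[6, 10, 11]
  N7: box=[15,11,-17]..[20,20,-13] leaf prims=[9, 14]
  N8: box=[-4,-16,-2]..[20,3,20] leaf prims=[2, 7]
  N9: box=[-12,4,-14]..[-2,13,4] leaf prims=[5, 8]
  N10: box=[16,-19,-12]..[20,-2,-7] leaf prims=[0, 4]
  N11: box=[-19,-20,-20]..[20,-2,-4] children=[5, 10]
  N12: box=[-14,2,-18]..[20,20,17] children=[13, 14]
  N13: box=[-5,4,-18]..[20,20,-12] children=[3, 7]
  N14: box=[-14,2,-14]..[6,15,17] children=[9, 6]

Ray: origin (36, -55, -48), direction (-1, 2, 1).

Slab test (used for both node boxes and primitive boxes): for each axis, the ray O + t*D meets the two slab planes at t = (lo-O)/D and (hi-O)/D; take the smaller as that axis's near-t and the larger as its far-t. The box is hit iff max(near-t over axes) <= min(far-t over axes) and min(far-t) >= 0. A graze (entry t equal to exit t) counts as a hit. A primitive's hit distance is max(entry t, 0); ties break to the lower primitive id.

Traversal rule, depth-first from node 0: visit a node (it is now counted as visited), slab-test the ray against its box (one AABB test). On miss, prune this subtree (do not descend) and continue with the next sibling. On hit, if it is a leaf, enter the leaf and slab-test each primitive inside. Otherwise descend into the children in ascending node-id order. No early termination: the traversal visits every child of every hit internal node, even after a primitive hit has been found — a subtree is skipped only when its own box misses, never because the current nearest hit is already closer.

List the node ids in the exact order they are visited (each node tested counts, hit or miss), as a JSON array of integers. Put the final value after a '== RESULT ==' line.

Traverse from the root:
N0 x:[16,55] y:[35/2,75/2] z:[28,68] -> hit [28,75/2], descend [1, 12]
  N1 x:[16,55] y:[35/2,29] z:[28,68] -> hit [28,29], descend [4, 11]
    N4 x:[16,54] y:[18,29] z:[46,68] -> miss, prune
    N11 x:[16,55] y:[35/2,53/2] z:[28,44] -> miss, prune
  N12 x:[16,50] y:[57/2,75/2] z:[30,65] -> hit [30,75/2], descend [13, 14]
    N13 x:[16,41] y:[59/2,75/2] z:[30,36] -> hit [30,36], descend [3, 7]
      N3 x:[31,41] y:[59/2,67/2] z:[30,36] -> hit [31,67/2] leaf, test {P3@t=32, P15(miss)}
      N7 x:[16,21] y:[33,75/2] z:[31,35] -> miss, prune
    N14 x:[30,50] y:[57/2,35] z:[34,65] -> hit [34,35], descend [6, 9]
      N6 x:[30,50] y:[57/2,35] z:[55,65] -> miss, prune
      N9 x:[38,48] y:[59/2,34] z:[34,52] -> miss, prune

order=[0, 1, 4, 11, 12, 13, 3, 7, 14, 6, 9]  |boxes|=11  |leaves|=1  hit=P3

== RESULT ==
[0, 1, 4, 11, 12, 13, 3, 7, 14, 6, 9]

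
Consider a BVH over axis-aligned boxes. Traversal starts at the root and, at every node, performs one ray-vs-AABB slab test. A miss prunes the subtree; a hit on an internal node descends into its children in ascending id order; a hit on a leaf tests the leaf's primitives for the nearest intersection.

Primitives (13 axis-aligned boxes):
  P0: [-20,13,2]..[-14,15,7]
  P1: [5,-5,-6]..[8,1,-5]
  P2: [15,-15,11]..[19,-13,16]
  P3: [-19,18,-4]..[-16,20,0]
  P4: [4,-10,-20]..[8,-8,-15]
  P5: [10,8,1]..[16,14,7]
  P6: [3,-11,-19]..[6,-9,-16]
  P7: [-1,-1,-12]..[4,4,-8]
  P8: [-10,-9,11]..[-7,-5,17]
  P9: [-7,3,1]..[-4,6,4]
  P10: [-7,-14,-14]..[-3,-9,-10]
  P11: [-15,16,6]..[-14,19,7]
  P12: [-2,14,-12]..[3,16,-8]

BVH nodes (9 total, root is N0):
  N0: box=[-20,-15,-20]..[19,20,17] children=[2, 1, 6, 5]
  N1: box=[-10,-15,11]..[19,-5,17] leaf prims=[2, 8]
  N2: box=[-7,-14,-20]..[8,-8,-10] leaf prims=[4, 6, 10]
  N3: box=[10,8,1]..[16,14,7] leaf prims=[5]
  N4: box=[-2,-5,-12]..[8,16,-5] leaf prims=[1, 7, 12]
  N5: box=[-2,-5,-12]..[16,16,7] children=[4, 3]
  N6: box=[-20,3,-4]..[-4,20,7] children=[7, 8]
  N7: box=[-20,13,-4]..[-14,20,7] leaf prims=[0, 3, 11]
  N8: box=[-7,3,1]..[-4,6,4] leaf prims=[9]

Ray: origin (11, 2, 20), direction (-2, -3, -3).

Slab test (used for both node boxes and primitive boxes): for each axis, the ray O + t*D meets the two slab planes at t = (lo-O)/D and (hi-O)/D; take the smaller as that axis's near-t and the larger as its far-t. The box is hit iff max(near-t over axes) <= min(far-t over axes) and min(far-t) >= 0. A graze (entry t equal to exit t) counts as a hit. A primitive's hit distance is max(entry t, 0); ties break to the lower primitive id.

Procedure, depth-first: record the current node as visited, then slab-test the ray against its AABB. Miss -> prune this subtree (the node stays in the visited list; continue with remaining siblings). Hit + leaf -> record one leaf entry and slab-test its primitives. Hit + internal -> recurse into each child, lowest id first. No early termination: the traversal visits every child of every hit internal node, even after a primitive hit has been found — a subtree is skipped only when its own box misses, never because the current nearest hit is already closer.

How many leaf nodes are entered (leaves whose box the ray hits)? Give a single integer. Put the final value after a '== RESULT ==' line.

Walk:
N0 x:[-4,31/2] y:[-6,17/3] z:[1,40/3] -> hit [1,17/3], descend [1, 2, 5, 6]
  N1 x:[-4,21/2] y:[7/3,17/3] z:[1,3] -> hit [7/3,3] leaf, test {P2(miss), P8(miss)}
  N2 x:[3/2,9] y:[10/3,16/3] z:[10,40/3] -> miss, prune
  N5 x:[-5/2,13/2] y:[-14/3,7/3] z:[13/3,32/3] -> miss, prune
  N6 x:[15/2,31/2] y:[-6,-1/3] z:[13/3,8] -> miss, prune

order=[0, 1, 2, 5, 6]  |boxes|=5  |leaves|=1  hit=miss

== RESULT ==
1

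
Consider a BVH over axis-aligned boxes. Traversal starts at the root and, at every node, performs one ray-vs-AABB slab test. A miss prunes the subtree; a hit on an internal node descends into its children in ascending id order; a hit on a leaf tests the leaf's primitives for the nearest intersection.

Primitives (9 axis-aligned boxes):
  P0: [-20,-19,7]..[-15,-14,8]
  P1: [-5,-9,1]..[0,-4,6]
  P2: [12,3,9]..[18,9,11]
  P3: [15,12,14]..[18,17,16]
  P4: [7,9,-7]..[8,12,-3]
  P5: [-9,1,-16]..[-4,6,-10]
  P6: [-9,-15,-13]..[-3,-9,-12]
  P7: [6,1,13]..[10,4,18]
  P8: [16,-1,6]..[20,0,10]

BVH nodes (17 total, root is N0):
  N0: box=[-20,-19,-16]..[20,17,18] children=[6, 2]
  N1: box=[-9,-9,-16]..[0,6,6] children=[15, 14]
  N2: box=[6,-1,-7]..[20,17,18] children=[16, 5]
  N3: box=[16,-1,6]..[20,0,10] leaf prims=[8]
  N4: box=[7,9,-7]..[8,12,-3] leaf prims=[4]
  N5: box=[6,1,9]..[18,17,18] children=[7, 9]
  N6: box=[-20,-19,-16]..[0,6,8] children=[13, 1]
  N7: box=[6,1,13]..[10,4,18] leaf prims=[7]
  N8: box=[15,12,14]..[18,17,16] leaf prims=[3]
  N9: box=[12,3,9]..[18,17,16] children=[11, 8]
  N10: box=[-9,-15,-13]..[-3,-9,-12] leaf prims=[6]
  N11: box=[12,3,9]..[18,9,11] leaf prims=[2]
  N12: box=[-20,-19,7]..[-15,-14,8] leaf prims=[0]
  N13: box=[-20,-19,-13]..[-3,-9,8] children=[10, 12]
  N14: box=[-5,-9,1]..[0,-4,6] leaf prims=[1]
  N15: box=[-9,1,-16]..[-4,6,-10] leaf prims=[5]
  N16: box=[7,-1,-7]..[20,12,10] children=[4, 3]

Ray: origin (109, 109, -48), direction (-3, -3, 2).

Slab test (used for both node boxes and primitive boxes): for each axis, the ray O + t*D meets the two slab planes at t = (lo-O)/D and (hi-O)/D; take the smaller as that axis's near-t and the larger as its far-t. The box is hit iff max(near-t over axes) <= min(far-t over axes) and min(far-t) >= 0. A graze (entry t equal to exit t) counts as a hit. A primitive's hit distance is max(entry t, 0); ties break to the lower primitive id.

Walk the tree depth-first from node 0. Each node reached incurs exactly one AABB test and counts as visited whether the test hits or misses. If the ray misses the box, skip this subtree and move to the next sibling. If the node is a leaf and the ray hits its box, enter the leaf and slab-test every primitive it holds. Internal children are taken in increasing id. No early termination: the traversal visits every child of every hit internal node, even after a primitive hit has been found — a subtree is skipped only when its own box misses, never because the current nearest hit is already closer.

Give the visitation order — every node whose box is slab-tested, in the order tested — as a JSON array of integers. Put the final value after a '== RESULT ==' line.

Traverse from the root:
N0 x:[89/3,43] y:[92/3,128/3] z:[16,33] -> hit [92/3,33], descend [2, 6]
  N2 x:[89/3,103/3] y:[92/3,110/3] z:[41/2,33] -> hit [92/3,33], descend [5, 16]
    N5 x:[91/3,103/3] y:[92/3,36] z:[57/2,33] -> hit [92/3,33], descend [7, 9]
      N7 x:[33,103/3] y:[35,36] z:[61/2,33] -> miss, prune
      N9 x:[91/3,97/3] y:[92/3,106/3] z:[57/2,32] -> hit [92/3,32], descend [8, 11]
        N8 x:[91/3,94/3] y:[92/3,97/3] z:[31,32] -> hit [31,94/3] leaf, test {P3@t=31}
        N11 x:[91/3,97/3] y:[100/3,106/3] z:[57/2,59/2] -> miss, prune
    N16 x:[89/3,34] y:[97/3,110/3] z:[41/2,29] -> miss, prune
  N6 x:[109/3,43] y:[103/3,128/3] z:[16,28] -> miss, prune

Summary -> nodes [0, 2, 5, 7, 9, 8, 11, 16, 6]; box-tests=9; leaf-entries=1; first=P3

== RESULT ==
[0, 2, 5, 7, 9, 8, 11, 16, 6]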